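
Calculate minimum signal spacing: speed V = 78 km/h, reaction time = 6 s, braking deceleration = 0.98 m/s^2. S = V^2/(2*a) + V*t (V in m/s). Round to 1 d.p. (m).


V = 78 / 3.6 = 21.6667 m/s
Braking distance = 21.6667^2 / (2*0.98) = 239.5125 m
Sighting distance = 21.6667 * 6 = 130.0 m
S = 239.5125 + 130.0 = 369.5 m

369.5


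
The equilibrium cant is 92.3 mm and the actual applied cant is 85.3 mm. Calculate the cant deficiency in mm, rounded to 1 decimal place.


Cant deficiency = equilibrium cant - actual cant
CD = 92.3 - 85.3
CD = 7.0 mm

7.0


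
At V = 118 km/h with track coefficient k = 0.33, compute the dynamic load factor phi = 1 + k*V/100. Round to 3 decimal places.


phi = 1 + k * V / 100
phi = 1 + 0.33 * 118 / 100
phi = 1 + 0.3894
phi = 1.389

1.389


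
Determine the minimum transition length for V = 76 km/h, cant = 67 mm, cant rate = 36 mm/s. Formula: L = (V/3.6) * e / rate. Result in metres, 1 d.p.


Convert speed: V = 76 / 3.6 = 21.1111 m/s
L = 21.1111 * 67 / 36
L = 1414.4444 / 36
L = 39.3 m

39.3


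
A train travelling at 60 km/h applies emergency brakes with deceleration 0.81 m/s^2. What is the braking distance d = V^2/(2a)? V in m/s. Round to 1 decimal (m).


Convert speed: V = 60 / 3.6 = 16.6667 m/s
V^2 = 277.7778
d = 277.7778 / (2 * 0.81)
d = 277.7778 / 1.62
d = 171.5 m

171.5


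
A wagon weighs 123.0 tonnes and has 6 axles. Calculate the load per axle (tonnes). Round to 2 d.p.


Load per axle = total weight / number of axles
Load = 123.0 / 6
Load = 20.50 tonnes

20.50


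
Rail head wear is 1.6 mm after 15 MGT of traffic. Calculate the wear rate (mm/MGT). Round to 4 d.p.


Wear rate = total wear / cumulative tonnage
Rate = 1.6 / 15
Rate = 0.1067 mm/MGT

0.1067


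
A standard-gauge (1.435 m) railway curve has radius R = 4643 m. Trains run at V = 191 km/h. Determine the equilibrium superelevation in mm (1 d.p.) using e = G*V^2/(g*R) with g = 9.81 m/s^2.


Convert speed: V = 191 / 3.6 = 53.0556 m/s
Apply formula: e = 1.435 * 53.0556^2 / (9.81 * 4643)
e = 1.435 * 2814.892 / 45547.83
e = 0.088684 m = 88.7 mm

88.7


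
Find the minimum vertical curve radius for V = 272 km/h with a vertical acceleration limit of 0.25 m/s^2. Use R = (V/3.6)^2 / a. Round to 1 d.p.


Convert speed: V = 272 / 3.6 = 75.5556 m/s
V^2 = 5708.642 m^2/s^2
R_v = 5708.642 / 0.25
R_v = 22834.6 m

22834.6


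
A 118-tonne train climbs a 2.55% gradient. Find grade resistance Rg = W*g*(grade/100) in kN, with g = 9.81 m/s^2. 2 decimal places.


Rg = W * 9.81 * grade / 100
Rg = 118 * 9.81 * 2.55 / 100
Rg = 1157.58 * 0.0255
Rg = 29.52 kN

29.52


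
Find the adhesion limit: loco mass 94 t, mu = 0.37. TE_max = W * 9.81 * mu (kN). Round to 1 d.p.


TE_max = W * g * mu
TE_max = 94 * 9.81 * 0.37
TE_max = 922.14 * 0.37
TE_max = 341.2 kN

341.2


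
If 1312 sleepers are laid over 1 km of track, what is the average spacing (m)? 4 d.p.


Spacing = 1000 m / number of sleepers
Spacing = 1000 / 1312
Spacing = 0.7622 m

0.7622


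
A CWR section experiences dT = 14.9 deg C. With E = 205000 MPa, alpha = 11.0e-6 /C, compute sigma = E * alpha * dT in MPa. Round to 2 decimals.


sigma = E * alpha * dT
sigma = 205000 * 11.0e-6 * 14.9
sigma = 2.255 * 14.9
sigma = 33.60 MPa

33.60


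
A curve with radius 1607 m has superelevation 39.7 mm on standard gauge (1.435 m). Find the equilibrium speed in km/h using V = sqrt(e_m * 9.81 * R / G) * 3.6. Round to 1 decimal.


Convert cant: e = 39.7 mm = 0.0397 m
V_ms = sqrt(0.0397 * 9.81 * 1607 / 1.435)
V_ms = sqrt(436.13756) = 20.8839 m/s
V = 20.8839 * 3.6 = 75.2 km/h

75.2


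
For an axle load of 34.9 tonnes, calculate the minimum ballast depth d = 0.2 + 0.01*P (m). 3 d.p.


d = 0.2 + 0.01 * 34.9
d = 0.2 + 0.349
d = 0.549 m

0.549


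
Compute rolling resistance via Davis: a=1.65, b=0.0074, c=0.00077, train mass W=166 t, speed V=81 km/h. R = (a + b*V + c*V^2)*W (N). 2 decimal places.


b*V = 0.0074 * 81 = 0.5994
c*V^2 = 0.00077 * 6561 = 5.05197
R_per_t = 1.65 + 0.5994 + 5.05197 = 7.30137 N/t
R_total = 7.30137 * 166 = 1212.03 N

1212.03


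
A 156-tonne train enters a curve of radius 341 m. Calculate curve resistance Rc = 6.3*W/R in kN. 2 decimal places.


Rc = 6.3 * W / R
Rc = 6.3 * 156 / 341
Rc = 982.8 / 341
Rc = 2.88 kN

2.88


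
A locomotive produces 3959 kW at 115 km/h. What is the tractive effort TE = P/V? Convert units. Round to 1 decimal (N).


Convert: P = 3959 kW = 3959000 W
V = 115 / 3.6 = 31.9444 m/s
TE = 3959000 / 31.9444
TE = 123933.9 N

123933.9


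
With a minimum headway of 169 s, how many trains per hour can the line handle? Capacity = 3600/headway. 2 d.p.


Capacity = 3600 / headway
Capacity = 3600 / 169
Capacity = 21.30 trains/hour

21.30


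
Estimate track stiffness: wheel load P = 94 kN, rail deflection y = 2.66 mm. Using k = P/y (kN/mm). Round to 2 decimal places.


Track stiffness k = P / y
k = 94 / 2.66
k = 35.34 kN/mm

35.34


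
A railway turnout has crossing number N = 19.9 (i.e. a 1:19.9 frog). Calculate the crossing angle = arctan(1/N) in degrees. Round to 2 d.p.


1/N = 1/19.9 = 0.050251
angle = arctan(0.050251) = 0.050209 rad
angle = 0.050209 * 180/pi = 2.88 degrees

2.88


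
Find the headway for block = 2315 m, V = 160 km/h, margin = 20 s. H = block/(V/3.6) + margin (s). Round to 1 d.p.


V = 160 / 3.6 = 44.4444 m/s
Block traversal time = 2315 / 44.4444 = 52.0875 s
Headway = 52.0875 + 20
Headway = 72.1 s

72.1


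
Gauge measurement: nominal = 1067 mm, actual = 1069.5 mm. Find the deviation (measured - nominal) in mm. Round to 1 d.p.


Deviation = measured - nominal
Deviation = 1069.5 - 1067
Deviation = 2.5 mm

2.5


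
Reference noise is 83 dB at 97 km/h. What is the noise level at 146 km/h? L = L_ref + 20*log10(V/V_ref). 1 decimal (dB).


V/V_ref = 146 / 97 = 1.505155
log10(1.505155) = 0.177581
20 * 0.177581 = 3.5516
L = 83 + 3.5516 = 86.6 dB

86.6


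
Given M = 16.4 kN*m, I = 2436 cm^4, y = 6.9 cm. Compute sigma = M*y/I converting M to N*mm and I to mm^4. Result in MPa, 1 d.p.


Convert units:
M = 16.4 kN*m = 16400000 N*mm
y = 6.9 cm = 69 mm
I = 2436 cm^4 = 24360000 mm^4
sigma = 16400000 * 69 / 24360000
sigma = 46.5 MPa

46.5


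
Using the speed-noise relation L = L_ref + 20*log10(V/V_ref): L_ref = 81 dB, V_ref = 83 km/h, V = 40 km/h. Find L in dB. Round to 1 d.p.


V/V_ref = 40 / 83 = 0.481928
log10(0.481928) = -0.317018
20 * -0.317018 = -6.3404
L = 81 + -6.3404 = 74.7 dB

74.7


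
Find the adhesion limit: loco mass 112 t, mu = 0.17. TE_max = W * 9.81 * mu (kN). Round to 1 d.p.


TE_max = W * g * mu
TE_max = 112 * 9.81 * 0.17
TE_max = 1098.72 * 0.17
TE_max = 186.8 kN

186.8


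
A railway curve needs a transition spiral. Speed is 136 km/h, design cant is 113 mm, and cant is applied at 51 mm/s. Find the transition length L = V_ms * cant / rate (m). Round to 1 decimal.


Convert speed: V = 136 / 3.6 = 37.7778 m/s
L = 37.7778 * 113 / 51
L = 4268.8889 / 51
L = 83.7 m

83.7


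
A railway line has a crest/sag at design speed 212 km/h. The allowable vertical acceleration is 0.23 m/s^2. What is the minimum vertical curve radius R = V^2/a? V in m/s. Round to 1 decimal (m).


Convert speed: V = 212 / 3.6 = 58.8889 m/s
V^2 = 3467.9012 m^2/s^2
R_v = 3467.9012 / 0.23
R_v = 15077.8 m

15077.8


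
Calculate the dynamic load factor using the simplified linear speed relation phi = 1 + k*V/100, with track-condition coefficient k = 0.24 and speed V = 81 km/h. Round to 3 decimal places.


phi = 1 + k * V / 100
phi = 1 + 0.24 * 81 / 100
phi = 1 + 0.1944
phi = 1.194

1.194


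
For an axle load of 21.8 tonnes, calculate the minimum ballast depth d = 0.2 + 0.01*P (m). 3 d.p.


d = 0.2 + 0.01 * 21.8
d = 0.2 + 0.218
d = 0.418 m

0.418


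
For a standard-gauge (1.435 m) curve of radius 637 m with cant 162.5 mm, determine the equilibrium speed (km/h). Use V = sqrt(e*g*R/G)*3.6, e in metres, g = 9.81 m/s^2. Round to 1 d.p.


Convert cant: e = 162.5 mm = 0.1625 m
V_ms = sqrt(0.1625 * 9.81 * 637 / 1.435)
V_ms = sqrt(707.635976) = 26.6014 m/s
V = 26.6014 * 3.6 = 95.8 km/h

95.8


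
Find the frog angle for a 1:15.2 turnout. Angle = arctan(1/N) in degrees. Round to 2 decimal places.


1/N = 1/15.2 = 0.065789
angle = arctan(0.065789) = 0.065695 rad
angle = 0.065695 * 180/pi = 3.76 degrees

3.76


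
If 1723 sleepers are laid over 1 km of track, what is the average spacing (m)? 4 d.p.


Spacing = 1000 m / number of sleepers
Spacing = 1000 / 1723
Spacing = 0.5804 m

0.5804


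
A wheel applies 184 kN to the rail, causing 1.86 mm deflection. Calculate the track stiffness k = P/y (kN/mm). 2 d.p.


Track stiffness k = P / y
k = 184 / 1.86
k = 98.92 kN/mm

98.92


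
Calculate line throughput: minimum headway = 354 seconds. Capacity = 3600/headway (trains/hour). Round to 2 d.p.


Capacity = 3600 / headway
Capacity = 3600 / 354
Capacity = 10.17 trains/hour

10.17


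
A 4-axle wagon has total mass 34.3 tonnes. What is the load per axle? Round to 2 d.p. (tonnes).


Load per axle = total weight / number of axles
Load = 34.3 / 4
Load = 8.58 tonnes

8.58


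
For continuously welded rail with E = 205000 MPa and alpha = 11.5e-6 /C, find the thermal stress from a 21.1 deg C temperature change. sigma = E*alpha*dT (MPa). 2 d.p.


sigma = E * alpha * dT
sigma = 205000 * 11.5e-6 * 21.1
sigma = 2.3575 * 21.1
sigma = 49.74 MPa

49.74


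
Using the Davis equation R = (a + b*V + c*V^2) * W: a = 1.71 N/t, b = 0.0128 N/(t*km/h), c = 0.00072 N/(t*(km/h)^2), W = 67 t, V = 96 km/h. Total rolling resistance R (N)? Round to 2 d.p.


b*V = 0.0128 * 96 = 1.2288
c*V^2 = 0.00072 * 9216 = 6.63552
R_per_t = 1.71 + 1.2288 + 6.63552 = 9.57432 N/t
R_total = 9.57432 * 67 = 641.48 N

641.48


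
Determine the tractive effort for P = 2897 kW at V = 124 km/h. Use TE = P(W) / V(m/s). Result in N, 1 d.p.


Convert: P = 2897 kW = 2897000 W
V = 124 / 3.6 = 34.4444 m/s
TE = 2897000 / 34.4444
TE = 84106.5 N

84106.5


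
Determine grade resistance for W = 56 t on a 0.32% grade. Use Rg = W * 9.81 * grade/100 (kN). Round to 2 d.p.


Rg = W * 9.81 * grade / 100
Rg = 56 * 9.81 * 0.32 / 100
Rg = 549.36 * 0.0032
Rg = 1.76 kN

1.76


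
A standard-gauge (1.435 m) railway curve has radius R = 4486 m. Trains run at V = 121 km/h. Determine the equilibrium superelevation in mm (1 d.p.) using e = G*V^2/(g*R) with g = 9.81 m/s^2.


Convert speed: V = 121 / 3.6 = 33.6111 m/s
Apply formula: e = 1.435 * 33.6111^2 / (9.81 * 4486)
e = 1.435 * 1129.7068 / 44007.66
e = 0.036837 m = 36.8 mm

36.8


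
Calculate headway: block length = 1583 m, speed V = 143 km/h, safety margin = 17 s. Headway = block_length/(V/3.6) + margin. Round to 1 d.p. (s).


V = 143 / 3.6 = 39.7222 m/s
Block traversal time = 1583 / 39.7222 = 39.8517 s
Headway = 39.8517 + 17
Headway = 56.9 s

56.9


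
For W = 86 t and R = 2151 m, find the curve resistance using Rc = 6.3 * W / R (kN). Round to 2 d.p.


Rc = 6.3 * W / R
Rc = 6.3 * 86 / 2151
Rc = 541.8 / 2151
Rc = 0.25 kN

0.25


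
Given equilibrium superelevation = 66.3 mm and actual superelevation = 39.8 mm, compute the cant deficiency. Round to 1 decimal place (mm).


Cant deficiency = equilibrium cant - actual cant
CD = 66.3 - 39.8
CD = 26.5 mm

26.5


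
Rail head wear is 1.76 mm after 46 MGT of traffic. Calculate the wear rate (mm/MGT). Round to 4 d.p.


Wear rate = total wear / cumulative tonnage
Rate = 1.76 / 46
Rate = 0.0383 mm/MGT

0.0383


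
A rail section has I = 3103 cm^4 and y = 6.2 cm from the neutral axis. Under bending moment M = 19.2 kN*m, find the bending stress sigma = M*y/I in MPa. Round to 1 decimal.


Convert units:
M = 19.2 kN*m = 19200000 N*mm
y = 6.2 cm = 62 mm
I = 3103 cm^4 = 31030000 mm^4
sigma = 19200000 * 62 / 31030000
sigma = 38.4 MPa

38.4


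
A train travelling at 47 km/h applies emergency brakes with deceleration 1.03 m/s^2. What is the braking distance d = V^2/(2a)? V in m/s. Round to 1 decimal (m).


Convert speed: V = 47 / 3.6 = 13.0556 m/s
V^2 = 170.4475
d = 170.4475 / (2 * 1.03)
d = 170.4475 / 2.06
d = 82.7 m

82.7


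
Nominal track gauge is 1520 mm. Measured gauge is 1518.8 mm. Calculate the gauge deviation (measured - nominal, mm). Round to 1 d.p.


Deviation = measured - nominal
Deviation = 1518.8 - 1520
Deviation = -1.2 mm

-1.2


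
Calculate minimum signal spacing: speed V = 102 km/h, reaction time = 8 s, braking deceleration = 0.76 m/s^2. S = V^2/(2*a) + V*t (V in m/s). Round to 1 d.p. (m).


V = 102 / 3.6 = 28.3333 m/s
Braking distance = 28.3333^2 / (2*0.76) = 528.1433 m
Sighting distance = 28.3333 * 8 = 226.6667 m
S = 528.1433 + 226.6667 = 754.8 m

754.8


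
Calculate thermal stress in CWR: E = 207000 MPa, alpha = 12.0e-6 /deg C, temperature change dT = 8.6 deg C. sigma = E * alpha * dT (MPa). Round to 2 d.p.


sigma = E * alpha * dT
sigma = 207000 * 12.0e-6 * 8.6
sigma = 2.484 * 8.6
sigma = 21.36 MPa

21.36


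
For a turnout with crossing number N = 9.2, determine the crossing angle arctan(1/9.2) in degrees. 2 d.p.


1/N = 1/9.2 = 0.108696
angle = arctan(0.108696) = 0.108271 rad
angle = 0.108271 * 180/pi = 6.20 degrees

6.20


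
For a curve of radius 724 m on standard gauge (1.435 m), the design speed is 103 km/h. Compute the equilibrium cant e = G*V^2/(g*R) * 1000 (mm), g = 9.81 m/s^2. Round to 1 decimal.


Convert speed: V = 103 / 3.6 = 28.6111 m/s
Apply formula: e = 1.435 * 28.6111^2 / (9.81 * 724)
e = 1.435 * 818.5957 / 7102.44
e = 0.165392 m = 165.4 mm

165.4


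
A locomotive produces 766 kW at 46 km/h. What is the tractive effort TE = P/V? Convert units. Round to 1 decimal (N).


Convert: P = 766 kW = 766000 W
V = 46 / 3.6 = 12.7778 m/s
TE = 766000 / 12.7778
TE = 59947.8 N

59947.8


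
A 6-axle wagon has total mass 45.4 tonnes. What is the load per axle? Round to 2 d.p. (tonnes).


Load per axle = total weight / number of axles
Load = 45.4 / 6
Load = 7.57 tonnes

7.57


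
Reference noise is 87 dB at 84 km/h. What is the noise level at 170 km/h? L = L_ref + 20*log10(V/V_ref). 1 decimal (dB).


V/V_ref = 170 / 84 = 2.02381
log10(2.02381) = 0.30617
20 * 0.30617 = 6.1234
L = 87 + 6.1234 = 93.1 dB

93.1


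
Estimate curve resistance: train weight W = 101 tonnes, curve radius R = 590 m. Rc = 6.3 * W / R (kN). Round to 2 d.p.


Rc = 6.3 * W / R
Rc = 6.3 * 101 / 590
Rc = 636.3 / 590
Rc = 1.08 kN

1.08


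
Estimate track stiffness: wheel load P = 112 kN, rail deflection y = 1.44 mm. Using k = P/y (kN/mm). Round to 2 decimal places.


Track stiffness k = P / y
k = 112 / 1.44
k = 77.78 kN/mm

77.78


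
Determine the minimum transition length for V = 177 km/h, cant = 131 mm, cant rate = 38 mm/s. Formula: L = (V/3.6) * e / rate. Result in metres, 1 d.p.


Convert speed: V = 177 / 3.6 = 49.1667 m/s
L = 49.1667 * 131 / 38
L = 6440.8333 / 38
L = 169.5 m

169.5


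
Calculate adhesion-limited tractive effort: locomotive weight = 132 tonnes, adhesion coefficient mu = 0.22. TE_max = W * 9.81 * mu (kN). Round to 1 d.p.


TE_max = W * g * mu
TE_max = 132 * 9.81 * 0.22
TE_max = 1294.92 * 0.22
TE_max = 284.9 kN

284.9


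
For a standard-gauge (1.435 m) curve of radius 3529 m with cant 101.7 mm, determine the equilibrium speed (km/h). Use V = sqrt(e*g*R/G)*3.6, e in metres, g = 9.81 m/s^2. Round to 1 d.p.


Convert cant: e = 101.7 mm = 0.1017 m
V_ms = sqrt(0.1017 * 9.81 * 3529 / 1.435)
V_ms = sqrt(2453.52065) = 49.533 m/s
V = 49.533 * 3.6 = 178.3 km/h

178.3


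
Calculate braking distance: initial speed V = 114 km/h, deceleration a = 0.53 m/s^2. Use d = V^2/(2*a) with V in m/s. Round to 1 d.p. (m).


Convert speed: V = 114 / 3.6 = 31.6667 m/s
V^2 = 1002.7778
d = 1002.7778 / (2 * 0.53)
d = 1002.7778 / 1.06
d = 946.0 m

946.0


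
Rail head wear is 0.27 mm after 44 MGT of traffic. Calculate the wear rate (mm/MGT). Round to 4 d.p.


Wear rate = total wear / cumulative tonnage
Rate = 0.27 / 44
Rate = 0.0061 mm/MGT

0.0061


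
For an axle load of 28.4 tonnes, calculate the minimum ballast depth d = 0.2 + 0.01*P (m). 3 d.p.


d = 0.2 + 0.01 * 28.4
d = 0.2 + 0.284
d = 0.484 m

0.484


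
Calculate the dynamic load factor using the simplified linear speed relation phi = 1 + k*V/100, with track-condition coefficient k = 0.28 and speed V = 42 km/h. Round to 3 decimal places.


phi = 1 + k * V / 100
phi = 1 + 0.28 * 42 / 100
phi = 1 + 0.1176
phi = 1.118

1.118


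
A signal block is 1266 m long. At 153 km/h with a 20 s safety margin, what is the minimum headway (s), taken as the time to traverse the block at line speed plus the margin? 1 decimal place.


V = 153 / 3.6 = 42.5 m/s
Block traversal time = 1266 / 42.5 = 29.7882 s
Headway = 29.7882 + 20
Headway = 49.8 s

49.8


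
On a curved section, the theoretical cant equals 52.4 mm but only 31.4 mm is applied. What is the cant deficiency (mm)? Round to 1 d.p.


Cant deficiency = equilibrium cant - actual cant
CD = 52.4 - 31.4
CD = 21.0 mm

21.0


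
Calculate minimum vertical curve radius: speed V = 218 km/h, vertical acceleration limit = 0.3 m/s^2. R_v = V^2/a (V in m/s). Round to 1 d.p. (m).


Convert speed: V = 218 / 3.6 = 60.5556 m/s
V^2 = 3666.9753 m^2/s^2
R_v = 3666.9753 / 0.3
R_v = 12223.3 m

12223.3


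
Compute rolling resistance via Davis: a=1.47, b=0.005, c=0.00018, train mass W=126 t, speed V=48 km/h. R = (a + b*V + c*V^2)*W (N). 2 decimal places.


b*V = 0.005 * 48 = 0.24
c*V^2 = 0.00018 * 2304 = 0.41472
R_per_t = 1.47 + 0.24 + 0.41472 = 2.12472 N/t
R_total = 2.12472 * 126 = 267.71 N

267.71


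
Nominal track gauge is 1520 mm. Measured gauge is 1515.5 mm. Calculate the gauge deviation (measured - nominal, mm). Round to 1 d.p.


Deviation = measured - nominal
Deviation = 1515.5 - 1520
Deviation = -4.5 mm

-4.5


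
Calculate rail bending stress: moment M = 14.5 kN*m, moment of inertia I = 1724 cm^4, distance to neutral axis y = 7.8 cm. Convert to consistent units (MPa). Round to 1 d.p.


Convert units:
M = 14.5 kN*m = 14500000 N*mm
y = 7.8 cm = 78 mm
I = 1724 cm^4 = 17240000 mm^4
sigma = 14500000 * 78 / 17240000
sigma = 65.6 MPa

65.6


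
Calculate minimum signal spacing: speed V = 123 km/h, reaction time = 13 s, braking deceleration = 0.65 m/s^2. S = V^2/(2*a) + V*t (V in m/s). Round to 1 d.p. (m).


V = 123 / 3.6 = 34.1667 m/s
Braking distance = 34.1667^2 / (2*0.65) = 897.9701 m
Sighting distance = 34.1667 * 13 = 444.1667 m
S = 897.9701 + 444.1667 = 1342.1 m

1342.1


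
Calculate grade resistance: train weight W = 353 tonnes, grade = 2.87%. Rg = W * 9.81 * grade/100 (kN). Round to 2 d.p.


Rg = W * 9.81 * grade / 100
Rg = 353 * 9.81 * 2.87 / 100
Rg = 3462.93 * 0.0287
Rg = 99.39 kN

99.39


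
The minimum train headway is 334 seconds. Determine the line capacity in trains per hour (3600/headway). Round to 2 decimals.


Capacity = 3600 / headway
Capacity = 3600 / 334
Capacity = 10.78 trains/hour

10.78


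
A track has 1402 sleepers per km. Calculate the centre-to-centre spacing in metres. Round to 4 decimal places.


Spacing = 1000 m / number of sleepers
Spacing = 1000 / 1402
Spacing = 0.7133 m

0.7133


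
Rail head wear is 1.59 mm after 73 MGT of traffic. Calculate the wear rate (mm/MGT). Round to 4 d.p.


Wear rate = total wear / cumulative tonnage
Rate = 1.59 / 73
Rate = 0.0218 mm/MGT

0.0218


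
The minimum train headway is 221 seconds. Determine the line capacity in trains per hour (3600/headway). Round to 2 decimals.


Capacity = 3600 / headway
Capacity = 3600 / 221
Capacity = 16.29 trains/hour

16.29


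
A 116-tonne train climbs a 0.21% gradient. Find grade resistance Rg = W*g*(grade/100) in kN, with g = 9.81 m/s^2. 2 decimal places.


Rg = W * 9.81 * grade / 100
Rg = 116 * 9.81 * 0.21 / 100
Rg = 1137.96 * 0.0021
Rg = 2.39 kN

2.39


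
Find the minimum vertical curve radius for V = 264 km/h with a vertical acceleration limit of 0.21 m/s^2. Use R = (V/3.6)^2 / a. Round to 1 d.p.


Convert speed: V = 264 / 3.6 = 73.3333 m/s
V^2 = 5377.7778 m^2/s^2
R_v = 5377.7778 / 0.21
R_v = 25608.5 m

25608.5


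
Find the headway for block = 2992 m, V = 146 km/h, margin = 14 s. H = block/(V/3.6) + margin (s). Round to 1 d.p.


V = 146 / 3.6 = 40.5556 m/s
Block traversal time = 2992 / 40.5556 = 73.7753 s
Headway = 73.7753 + 14
Headway = 87.8 s

87.8


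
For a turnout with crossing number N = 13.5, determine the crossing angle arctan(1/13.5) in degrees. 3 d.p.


1/N = 1/13.5 = 0.074074
angle = arctan(0.074074) = 0.073939 rad
angle = 0.073939 * 180/pi = 4.236 degrees

4.236


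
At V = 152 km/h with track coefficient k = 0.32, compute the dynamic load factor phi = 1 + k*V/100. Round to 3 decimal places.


phi = 1 + k * V / 100
phi = 1 + 0.32 * 152 / 100
phi = 1 + 0.4864
phi = 1.486

1.486


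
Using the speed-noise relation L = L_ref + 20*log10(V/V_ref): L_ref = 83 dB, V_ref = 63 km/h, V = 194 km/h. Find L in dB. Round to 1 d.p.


V/V_ref = 194 / 63 = 3.079365
log10(3.079365) = 0.488461
20 * 0.488461 = 9.7692
L = 83 + 9.7692 = 92.8 dB

92.8


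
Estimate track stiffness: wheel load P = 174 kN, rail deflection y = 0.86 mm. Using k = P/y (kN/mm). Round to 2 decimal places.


Track stiffness k = P / y
k = 174 / 0.86
k = 202.33 kN/mm

202.33


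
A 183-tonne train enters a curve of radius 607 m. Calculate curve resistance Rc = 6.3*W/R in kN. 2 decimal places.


Rc = 6.3 * W / R
Rc = 6.3 * 183 / 607
Rc = 1152.9 / 607
Rc = 1.90 kN

1.90


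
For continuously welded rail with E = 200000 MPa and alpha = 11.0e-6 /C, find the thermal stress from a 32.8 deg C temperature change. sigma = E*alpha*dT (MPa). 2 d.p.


sigma = E * alpha * dT
sigma = 200000 * 11.0e-6 * 32.8
sigma = 2.2 * 32.8
sigma = 72.16 MPa

72.16


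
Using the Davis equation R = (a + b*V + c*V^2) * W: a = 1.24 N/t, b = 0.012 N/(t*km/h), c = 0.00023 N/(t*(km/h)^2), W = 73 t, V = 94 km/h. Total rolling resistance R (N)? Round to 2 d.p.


b*V = 0.012 * 94 = 1.128
c*V^2 = 0.00023 * 8836 = 2.03228
R_per_t = 1.24 + 1.128 + 2.03228 = 4.40028 N/t
R_total = 4.40028 * 73 = 321.22 N

321.22


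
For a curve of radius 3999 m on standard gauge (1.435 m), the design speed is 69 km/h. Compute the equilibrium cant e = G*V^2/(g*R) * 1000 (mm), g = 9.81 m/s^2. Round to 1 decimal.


Convert speed: V = 69 / 3.6 = 19.1667 m/s
Apply formula: e = 1.435 * 19.1667^2 / (9.81 * 3999)
e = 1.435 * 367.3611 / 39230.19
e = 0.013438 m = 13.4 mm

13.4


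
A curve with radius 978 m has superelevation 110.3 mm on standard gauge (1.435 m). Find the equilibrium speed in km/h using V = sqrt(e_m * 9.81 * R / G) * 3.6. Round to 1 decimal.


Convert cant: e = 110.3 mm = 0.1103 m
V_ms = sqrt(0.1103 * 9.81 * 978 / 1.435)
V_ms = sqrt(737.448121) = 27.156 m/s
V = 27.156 * 3.6 = 97.8 km/h

97.8


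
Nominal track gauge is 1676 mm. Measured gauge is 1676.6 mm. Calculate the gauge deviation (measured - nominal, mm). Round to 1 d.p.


Deviation = measured - nominal
Deviation = 1676.6 - 1676
Deviation = 0.6 mm

0.6


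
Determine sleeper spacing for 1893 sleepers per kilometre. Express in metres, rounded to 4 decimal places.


Spacing = 1000 m / number of sleepers
Spacing = 1000 / 1893
Spacing = 0.5283 m

0.5283


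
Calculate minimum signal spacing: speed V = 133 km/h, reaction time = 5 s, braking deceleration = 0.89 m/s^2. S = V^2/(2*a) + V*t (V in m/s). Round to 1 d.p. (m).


V = 133 / 3.6 = 36.9444 m/s
Braking distance = 36.9444^2 / (2*0.89) = 766.7932 m
Sighting distance = 36.9444 * 5 = 184.7222 m
S = 766.7932 + 184.7222 = 951.5 m

951.5


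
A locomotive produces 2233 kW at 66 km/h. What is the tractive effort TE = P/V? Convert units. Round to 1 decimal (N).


Convert: P = 2233 kW = 2233000 W
V = 66 / 3.6 = 18.3333 m/s
TE = 2233000 / 18.3333
TE = 121800.0 N

121800.0


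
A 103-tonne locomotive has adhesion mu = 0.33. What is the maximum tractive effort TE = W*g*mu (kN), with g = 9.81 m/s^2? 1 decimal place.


TE_max = W * g * mu
TE_max = 103 * 9.81 * 0.33
TE_max = 1010.43 * 0.33
TE_max = 333.4 kN

333.4


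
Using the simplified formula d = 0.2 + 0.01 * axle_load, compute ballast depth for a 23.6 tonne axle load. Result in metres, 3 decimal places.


d = 0.2 + 0.01 * 23.6
d = 0.2 + 0.236
d = 0.436 m

0.436


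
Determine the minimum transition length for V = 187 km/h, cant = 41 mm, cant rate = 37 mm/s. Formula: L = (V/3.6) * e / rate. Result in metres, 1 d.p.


Convert speed: V = 187 / 3.6 = 51.9444 m/s
L = 51.9444 * 41 / 37
L = 2129.7222 / 37
L = 57.6 m

57.6


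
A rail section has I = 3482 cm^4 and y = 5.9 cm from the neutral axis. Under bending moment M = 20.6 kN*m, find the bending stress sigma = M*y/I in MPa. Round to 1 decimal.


Convert units:
M = 20.6 kN*m = 20600000 N*mm
y = 5.9 cm = 59 mm
I = 3482 cm^4 = 34820000 mm^4
sigma = 20600000 * 59 / 34820000
sigma = 34.9 MPa

34.9


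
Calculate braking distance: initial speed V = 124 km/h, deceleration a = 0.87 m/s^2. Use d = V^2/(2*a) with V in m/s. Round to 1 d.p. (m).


Convert speed: V = 124 / 3.6 = 34.4444 m/s
V^2 = 1186.4198
d = 1186.4198 / (2 * 0.87)
d = 1186.4198 / 1.74
d = 681.9 m

681.9


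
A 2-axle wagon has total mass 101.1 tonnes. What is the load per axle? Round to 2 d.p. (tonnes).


Load per axle = total weight / number of axles
Load = 101.1 / 2
Load = 50.55 tonnes

50.55


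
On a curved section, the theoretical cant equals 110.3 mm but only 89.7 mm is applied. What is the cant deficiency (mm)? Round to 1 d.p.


Cant deficiency = equilibrium cant - actual cant
CD = 110.3 - 89.7
CD = 20.6 mm

20.6


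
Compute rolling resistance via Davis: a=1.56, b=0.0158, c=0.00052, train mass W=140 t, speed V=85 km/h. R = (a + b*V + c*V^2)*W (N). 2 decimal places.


b*V = 0.0158 * 85 = 1.343
c*V^2 = 0.00052 * 7225 = 3.757
R_per_t = 1.56 + 1.343 + 3.757 = 6.66 N/t
R_total = 6.66 * 140 = 932.40 N

932.40


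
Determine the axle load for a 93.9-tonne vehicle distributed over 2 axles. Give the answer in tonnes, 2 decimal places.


Load per axle = total weight / number of axles
Load = 93.9 / 2
Load = 46.95 tonnes

46.95


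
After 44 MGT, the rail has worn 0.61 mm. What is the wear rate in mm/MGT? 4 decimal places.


Wear rate = total wear / cumulative tonnage
Rate = 0.61 / 44
Rate = 0.0139 mm/MGT

0.0139


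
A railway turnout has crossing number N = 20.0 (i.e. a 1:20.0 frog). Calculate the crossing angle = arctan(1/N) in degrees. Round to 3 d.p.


1/N = 1/20.0 = 0.05
angle = arctan(0.05) = 0.049958 rad
angle = 0.049958 * 180/pi = 2.862 degrees

2.862


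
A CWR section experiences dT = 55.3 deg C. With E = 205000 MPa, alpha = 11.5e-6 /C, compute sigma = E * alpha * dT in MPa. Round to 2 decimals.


sigma = E * alpha * dT
sigma = 205000 * 11.5e-6 * 55.3
sigma = 2.3575 * 55.3
sigma = 130.37 MPa

130.37


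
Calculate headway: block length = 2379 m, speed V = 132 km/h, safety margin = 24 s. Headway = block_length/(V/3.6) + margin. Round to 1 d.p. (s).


V = 132 / 3.6 = 36.6667 m/s
Block traversal time = 2379 / 36.6667 = 64.8818 s
Headway = 64.8818 + 24
Headway = 88.9 s

88.9


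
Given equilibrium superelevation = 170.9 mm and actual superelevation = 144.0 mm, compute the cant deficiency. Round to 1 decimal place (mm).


Cant deficiency = equilibrium cant - actual cant
CD = 170.9 - 144.0
CD = 26.9 mm

26.9


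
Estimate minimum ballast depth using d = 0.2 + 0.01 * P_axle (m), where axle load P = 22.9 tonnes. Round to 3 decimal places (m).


d = 0.2 + 0.01 * 22.9
d = 0.2 + 0.229
d = 0.429 m

0.429


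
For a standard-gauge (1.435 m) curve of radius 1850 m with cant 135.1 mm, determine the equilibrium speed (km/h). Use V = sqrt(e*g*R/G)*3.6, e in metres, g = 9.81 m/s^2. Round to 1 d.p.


Convert cant: e = 135.1 mm = 0.1351 m
V_ms = sqrt(0.1351 * 9.81 * 1850 / 1.435)
V_ms = sqrt(1708.614878) = 41.3354 m/s
V = 41.3354 * 3.6 = 148.8 km/h

148.8


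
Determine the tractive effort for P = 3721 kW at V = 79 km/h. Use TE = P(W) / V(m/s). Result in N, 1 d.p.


Convert: P = 3721 kW = 3721000 W
V = 79 / 3.6 = 21.9444 m/s
TE = 3721000 / 21.9444
TE = 169564.6 N

169564.6


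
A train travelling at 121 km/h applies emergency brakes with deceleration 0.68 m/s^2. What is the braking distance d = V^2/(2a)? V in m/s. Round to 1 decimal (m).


Convert speed: V = 121 / 3.6 = 33.6111 m/s
V^2 = 1129.7068
d = 1129.7068 / (2 * 0.68)
d = 1129.7068 / 1.36
d = 830.7 m

830.7


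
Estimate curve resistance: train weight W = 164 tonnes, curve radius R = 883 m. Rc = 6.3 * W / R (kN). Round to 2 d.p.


Rc = 6.3 * W / R
Rc = 6.3 * 164 / 883
Rc = 1033.2 / 883
Rc = 1.17 kN

1.17


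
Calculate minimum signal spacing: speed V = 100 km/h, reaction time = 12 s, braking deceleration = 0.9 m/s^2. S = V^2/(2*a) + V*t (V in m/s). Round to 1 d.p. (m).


V = 100 / 3.6 = 27.7778 m/s
Braking distance = 27.7778^2 / (2*0.9) = 428.6694 m
Sighting distance = 27.7778 * 12 = 333.3333 m
S = 428.6694 + 333.3333 = 762.0 m

762.0


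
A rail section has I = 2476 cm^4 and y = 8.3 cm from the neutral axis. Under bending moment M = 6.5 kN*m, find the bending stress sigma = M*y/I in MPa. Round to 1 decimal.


Convert units:
M = 6.5 kN*m = 6500000 N*mm
y = 8.3 cm = 83 mm
I = 2476 cm^4 = 24760000 mm^4
sigma = 6500000 * 83 / 24760000
sigma = 21.8 MPa

21.8


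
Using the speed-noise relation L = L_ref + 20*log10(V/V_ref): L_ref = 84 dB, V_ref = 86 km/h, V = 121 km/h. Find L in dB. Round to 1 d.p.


V/V_ref = 121 / 86 = 1.406977
log10(1.406977) = 0.148287
20 * 0.148287 = 2.9657
L = 84 + 2.9657 = 87.0 dB

87.0


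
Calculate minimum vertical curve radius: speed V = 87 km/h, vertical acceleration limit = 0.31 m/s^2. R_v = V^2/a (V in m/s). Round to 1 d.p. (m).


Convert speed: V = 87 / 3.6 = 24.1667 m/s
V^2 = 584.0278 m^2/s^2
R_v = 584.0278 / 0.31
R_v = 1884.0 m

1884.0


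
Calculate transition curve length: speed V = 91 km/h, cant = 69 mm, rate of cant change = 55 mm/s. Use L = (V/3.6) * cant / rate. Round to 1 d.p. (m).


Convert speed: V = 91 / 3.6 = 25.2778 m/s
L = 25.2778 * 69 / 55
L = 1744.1667 / 55
L = 31.7 m

31.7


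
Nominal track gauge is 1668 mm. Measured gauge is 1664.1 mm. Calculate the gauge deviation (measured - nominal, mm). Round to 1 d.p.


Deviation = measured - nominal
Deviation = 1664.1 - 1668
Deviation = -3.9 mm

-3.9


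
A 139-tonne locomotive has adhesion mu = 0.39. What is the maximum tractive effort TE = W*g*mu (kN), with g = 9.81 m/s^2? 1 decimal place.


TE_max = W * g * mu
TE_max = 139 * 9.81 * 0.39
TE_max = 1363.59 * 0.39
TE_max = 531.8 kN

531.8


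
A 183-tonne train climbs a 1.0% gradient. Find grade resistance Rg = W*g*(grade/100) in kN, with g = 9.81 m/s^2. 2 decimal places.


Rg = W * 9.81 * grade / 100
Rg = 183 * 9.81 * 1.0 / 100
Rg = 1795.23 * 0.01
Rg = 17.95 kN

17.95


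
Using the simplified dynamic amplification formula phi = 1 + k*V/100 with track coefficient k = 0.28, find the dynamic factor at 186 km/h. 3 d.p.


phi = 1 + k * V / 100
phi = 1 + 0.28 * 186 / 100
phi = 1 + 0.5208
phi = 1.521

1.521


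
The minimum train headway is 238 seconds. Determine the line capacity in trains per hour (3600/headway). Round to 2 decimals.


Capacity = 3600 / headway
Capacity = 3600 / 238
Capacity = 15.13 trains/hour

15.13


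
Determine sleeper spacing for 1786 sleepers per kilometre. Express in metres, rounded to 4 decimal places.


Spacing = 1000 m / number of sleepers
Spacing = 1000 / 1786
Spacing = 0.5599 m

0.5599


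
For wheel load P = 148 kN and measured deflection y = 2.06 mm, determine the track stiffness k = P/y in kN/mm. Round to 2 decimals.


Track stiffness k = P / y
k = 148 / 2.06
k = 71.84 kN/mm

71.84


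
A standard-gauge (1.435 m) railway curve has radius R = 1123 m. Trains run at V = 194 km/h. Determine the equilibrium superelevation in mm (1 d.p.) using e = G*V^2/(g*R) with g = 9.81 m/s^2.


Convert speed: V = 194 / 3.6 = 53.8889 m/s
Apply formula: e = 1.435 * 53.8889^2 / (9.81 * 1123)
e = 1.435 * 2904.0123 / 11016.63
e = 0.37827 m = 378.3 mm

378.3


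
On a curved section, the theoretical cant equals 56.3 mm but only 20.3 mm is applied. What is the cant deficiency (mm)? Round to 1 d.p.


Cant deficiency = equilibrium cant - actual cant
CD = 56.3 - 20.3
CD = 36.0 mm

36.0


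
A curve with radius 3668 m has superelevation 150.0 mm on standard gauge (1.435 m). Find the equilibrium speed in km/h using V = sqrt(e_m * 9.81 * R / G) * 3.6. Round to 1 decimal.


Convert cant: e = 150.0 mm = 0.1500 m
V_ms = sqrt(0.1500 * 9.81 * 3668 / 1.435)
V_ms = sqrt(3761.297561) = 61.3294 m/s
V = 61.3294 * 3.6 = 220.8 km/h

220.8


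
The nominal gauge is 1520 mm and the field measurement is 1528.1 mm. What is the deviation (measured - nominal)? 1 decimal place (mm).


Deviation = measured - nominal
Deviation = 1528.1 - 1520
Deviation = 8.1 mm

8.1


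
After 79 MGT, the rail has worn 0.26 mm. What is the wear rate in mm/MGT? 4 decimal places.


Wear rate = total wear / cumulative tonnage
Rate = 0.26 / 79
Rate = 0.0033 mm/MGT

0.0033


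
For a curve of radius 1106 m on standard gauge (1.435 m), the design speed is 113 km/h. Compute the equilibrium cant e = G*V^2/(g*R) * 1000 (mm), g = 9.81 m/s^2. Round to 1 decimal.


Convert speed: V = 113 / 3.6 = 31.3889 m/s
Apply formula: e = 1.435 * 31.3889^2 / (9.81 * 1106)
e = 1.435 * 985.2623 / 10849.86
e = 0.130311 m = 130.3 mm

130.3


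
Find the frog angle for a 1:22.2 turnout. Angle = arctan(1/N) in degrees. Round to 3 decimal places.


1/N = 1/22.2 = 0.045045
angle = arctan(0.045045) = 0.045015 rad
angle = 0.045015 * 180/pi = 2.579 degrees

2.579


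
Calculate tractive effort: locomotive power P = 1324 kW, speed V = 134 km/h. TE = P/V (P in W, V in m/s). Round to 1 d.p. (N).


Convert: P = 1324 kW = 1324000 W
V = 134 / 3.6 = 37.2222 m/s
TE = 1324000 / 37.2222
TE = 35570.1 N

35570.1


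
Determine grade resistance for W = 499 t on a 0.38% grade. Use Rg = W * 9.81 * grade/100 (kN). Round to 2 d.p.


Rg = W * 9.81 * grade / 100
Rg = 499 * 9.81 * 0.38 / 100
Rg = 4895.19 * 0.0038
Rg = 18.60 kN

18.60


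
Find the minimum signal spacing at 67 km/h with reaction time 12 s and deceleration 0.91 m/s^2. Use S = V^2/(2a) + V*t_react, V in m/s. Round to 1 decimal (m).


V = 67 / 3.6 = 18.6111 m/s
Braking distance = 18.6111^2 / (2*0.91) = 190.3151 m
Sighting distance = 18.6111 * 12 = 223.3333 m
S = 190.3151 + 223.3333 = 413.6 m

413.6


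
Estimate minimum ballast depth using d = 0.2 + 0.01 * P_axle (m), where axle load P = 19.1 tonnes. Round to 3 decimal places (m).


d = 0.2 + 0.01 * 19.1
d = 0.2 + 0.191
d = 0.391 m

0.391


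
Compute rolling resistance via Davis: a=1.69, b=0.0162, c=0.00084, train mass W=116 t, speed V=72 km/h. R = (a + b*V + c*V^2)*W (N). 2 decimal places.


b*V = 0.0162 * 72 = 1.1664
c*V^2 = 0.00084 * 5184 = 4.35456
R_per_t = 1.69 + 1.1664 + 4.35456 = 7.21096 N/t
R_total = 7.21096 * 116 = 836.47 N

836.47


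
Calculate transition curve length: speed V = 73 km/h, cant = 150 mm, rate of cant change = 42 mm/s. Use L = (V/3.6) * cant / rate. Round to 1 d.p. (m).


Convert speed: V = 73 / 3.6 = 20.2778 m/s
L = 20.2778 * 150 / 42
L = 3041.6667 / 42
L = 72.4 m

72.4


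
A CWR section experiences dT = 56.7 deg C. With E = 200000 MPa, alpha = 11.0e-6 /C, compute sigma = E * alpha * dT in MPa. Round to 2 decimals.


sigma = E * alpha * dT
sigma = 200000 * 11.0e-6 * 56.7
sigma = 2.2 * 56.7
sigma = 124.74 MPa

124.74


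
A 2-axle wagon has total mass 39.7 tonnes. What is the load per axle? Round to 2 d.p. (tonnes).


Load per axle = total weight / number of axles
Load = 39.7 / 2
Load = 19.85 tonnes

19.85


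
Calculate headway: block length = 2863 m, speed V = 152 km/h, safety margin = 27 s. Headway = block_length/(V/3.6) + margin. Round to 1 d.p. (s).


V = 152 / 3.6 = 42.2222 m/s
Block traversal time = 2863 / 42.2222 = 67.8079 s
Headway = 67.8079 + 27
Headway = 94.8 s

94.8


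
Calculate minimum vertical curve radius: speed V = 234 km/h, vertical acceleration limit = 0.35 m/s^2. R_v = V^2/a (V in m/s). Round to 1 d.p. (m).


Convert speed: V = 234 / 3.6 = 65.0 m/s
V^2 = 4225.0 m^2/s^2
R_v = 4225.0 / 0.35
R_v = 12071.4 m

12071.4


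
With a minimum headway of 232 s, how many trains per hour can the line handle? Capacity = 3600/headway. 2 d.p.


Capacity = 3600 / headway
Capacity = 3600 / 232
Capacity = 15.52 trains/hour

15.52


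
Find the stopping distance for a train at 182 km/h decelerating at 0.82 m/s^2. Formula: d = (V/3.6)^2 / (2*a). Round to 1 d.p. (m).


Convert speed: V = 182 / 3.6 = 50.5556 m/s
V^2 = 2555.8642
d = 2555.8642 / (2 * 0.82)
d = 2555.8642 / 1.64
d = 1558.5 m

1558.5


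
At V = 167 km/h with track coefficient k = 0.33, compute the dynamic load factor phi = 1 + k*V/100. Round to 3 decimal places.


phi = 1 + k * V / 100
phi = 1 + 0.33 * 167 / 100
phi = 1 + 0.5511
phi = 1.551

1.551


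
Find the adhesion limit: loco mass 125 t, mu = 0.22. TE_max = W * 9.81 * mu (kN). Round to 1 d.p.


TE_max = W * g * mu
TE_max = 125 * 9.81 * 0.22
TE_max = 1226.25 * 0.22
TE_max = 269.8 kN

269.8


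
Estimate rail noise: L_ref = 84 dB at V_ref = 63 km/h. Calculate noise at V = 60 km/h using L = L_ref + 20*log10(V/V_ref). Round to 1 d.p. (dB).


V/V_ref = 60 / 63 = 0.952381
log10(0.952381) = -0.021189
20 * -0.021189 = -0.4238
L = 84 + -0.4238 = 83.6 dB

83.6


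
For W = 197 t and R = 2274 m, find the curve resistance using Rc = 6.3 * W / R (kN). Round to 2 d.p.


Rc = 6.3 * W / R
Rc = 6.3 * 197 / 2274
Rc = 1241.1 / 2274
Rc = 0.55 kN

0.55


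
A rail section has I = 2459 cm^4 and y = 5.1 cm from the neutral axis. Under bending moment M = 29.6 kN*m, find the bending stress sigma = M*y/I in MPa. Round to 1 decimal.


Convert units:
M = 29.6 kN*m = 29600000 N*mm
y = 5.1 cm = 51 mm
I = 2459 cm^4 = 24590000 mm^4
sigma = 29600000 * 51 / 24590000
sigma = 61.4 MPa

61.4


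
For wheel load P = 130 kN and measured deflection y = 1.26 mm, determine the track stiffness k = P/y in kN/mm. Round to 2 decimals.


Track stiffness k = P / y
k = 130 / 1.26
k = 103.17 kN/mm

103.17


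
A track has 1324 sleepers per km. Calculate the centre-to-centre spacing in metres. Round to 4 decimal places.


Spacing = 1000 m / number of sleepers
Spacing = 1000 / 1324
Spacing = 0.7553 m

0.7553


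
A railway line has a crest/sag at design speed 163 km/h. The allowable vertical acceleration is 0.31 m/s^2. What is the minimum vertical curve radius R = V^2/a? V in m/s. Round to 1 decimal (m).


Convert speed: V = 163 / 3.6 = 45.2778 m/s
V^2 = 2050.0772 m^2/s^2
R_v = 2050.0772 / 0.31
R_v = 6613.2 m

6613.2


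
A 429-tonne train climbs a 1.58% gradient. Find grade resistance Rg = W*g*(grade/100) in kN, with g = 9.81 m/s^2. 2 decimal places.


Rg = W * 9.81 * grade / 100
Rg = 429 * 9.81 * 1.58 / 100
Rg = 4208.49 * 0.0158
Rg = 66.49 kN

66.49


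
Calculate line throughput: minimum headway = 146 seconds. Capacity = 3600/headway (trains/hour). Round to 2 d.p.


Capacity = 3600 / headway
Capacity = 3600 / 146
Capacity = 24.66 trains/hour

24.66


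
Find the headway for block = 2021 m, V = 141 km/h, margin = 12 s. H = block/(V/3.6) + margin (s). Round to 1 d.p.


V = 141 / 3.6 = 39.1667 m/s
Block traversal time = 2021 / 39.1667 = 51.6 s
Headway = 51.6 + 12
Headway = 63.6 s

63.6


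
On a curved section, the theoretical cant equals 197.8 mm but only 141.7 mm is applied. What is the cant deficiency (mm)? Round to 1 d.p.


Cant deficiency = equilibrium cant - actual cant
CD = 197.8 - 141.7
CD = 56.1 mm

56.1


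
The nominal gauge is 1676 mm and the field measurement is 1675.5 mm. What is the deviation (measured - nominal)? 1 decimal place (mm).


Deviation = measured - nominal
Deviation = 1675.5 - 1676
Deviation = -0.5 mm

-0.5
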